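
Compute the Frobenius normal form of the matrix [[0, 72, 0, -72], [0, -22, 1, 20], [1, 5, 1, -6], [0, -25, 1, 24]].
The invariant factors of A (the non-unit diagonal entries of the Smith normal form of xI - A over ℚ[x]) are (x - 6)(x + 4)(x^2 - x - 3), each dividing the next. The characteristic polynomial is their product, (x - 6)(x + 4)(x^2 - x - 3).

The rational canonical form is the block-diagonal matrix of companion matrices C(f_i):
R = [[0, 0, 0, -72], [1, 0, 0, -30], [0, 1, 0, 25], [0, 0, 1, 3]].

Note the characteristic polynomial does not split into linear factors over ℚ, so A has no Jordan form over ℚ; the rational canonical form exists over any field.

R = [[0, 0, 0, -72], [1, 0, 0, -30], [0, 1, 0, 25], [0, 0, 1, 3]]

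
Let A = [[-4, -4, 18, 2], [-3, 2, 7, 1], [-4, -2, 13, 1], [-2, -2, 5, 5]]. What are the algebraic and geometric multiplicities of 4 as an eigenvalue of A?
The characteristic polynomial is (x - 4)^4, so the factor x - 4 appears with exponent 4: the algebraic multiplicity is 4.

rank(A - 4I) = 2, so the eigenspace has dimension 4 - 2 = 2: the geometric multiplicity is 2.

Since 2 < 4, A is not diagonalizable.

algebraic multiplicity 4, geometric multiplicity 2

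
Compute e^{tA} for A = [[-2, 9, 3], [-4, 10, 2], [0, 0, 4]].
A has Jordan form J = [[4, 1, 0], [0, 4, 0], [0, 0, 4]] with A = PJP^{-1}, so e^{tA} = P e^{tJ} P^{-1}.

For a Jordan block J_k(λ), e^{tJ_k(λ)} = e^{λt} · (I + tN + t^2 N^2/2! + ... + t^{k-1} N^{k-1}/(k-1)!) where N is the nilpotent superdiagonal part.

Assembling the blocks and conjugating back gives the entries of e^{tA} as shown above.

e^{tA} = [[(1 - 6*t)*e^{4*t}, 9*t*e^{4*t}, 3*t*e^{4*t}], [-4*t*e^{4*t}, (6*t + 1)*e^{4*t}, 2*t*e^{4*t}], [0, 0, e^{4*t}]]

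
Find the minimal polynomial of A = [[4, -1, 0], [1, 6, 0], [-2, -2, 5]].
The characteristic polynomial factors as (x - 5)^3. The minimal polynomial is ∏(x - λ)^{k_λ} where k_λ is the size of the largest Jordan block at λ.

For λ = 5: rank(A - 5I) = 1, and the largest Jordan block has size 2 (the smallest k with rank((A - 5I)^k) = rank((A - 5I)^(k+1))).

So m_A(x) = (x - 5)^2.

m_A(x) = (x - 5)^2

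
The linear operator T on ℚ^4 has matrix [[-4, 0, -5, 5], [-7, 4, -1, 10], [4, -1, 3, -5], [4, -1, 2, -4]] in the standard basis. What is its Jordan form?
J = [[-4, 0, 0, 0], [0, 1, 1, 0], [0, 0, 1, 0], [0, 0, 0, 1]]

The characteristic polynomial is det(xI - A) = (x - 1)^3(x + 4), so the eigenvalues are -4 (algebraic multiplicity 1), 1 (algebraic multiplicity 3).

For λ = -4: algebraic multiplicity 1 gives one 1×1 block.

For λ = 1: rank(A - I) = 2, rank((A - I)^2) = 1. The eigenspace has dimension 4 - 2 = 2, so there are 2 Jordan blocks; the rank sequence gives block sizes [2, 1].

Assembling the blocks gives the Jordan form J above.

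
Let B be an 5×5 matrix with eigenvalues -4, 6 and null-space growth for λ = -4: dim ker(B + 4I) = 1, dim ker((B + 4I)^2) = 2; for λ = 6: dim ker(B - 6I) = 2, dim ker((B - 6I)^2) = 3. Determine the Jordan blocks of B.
Jordan blocks: (-4, 2), (6, 2), (6, 1)

λ = -4: successive nullity increments [1, 1] count blocks of size ≥ k; block sizes are [2].
λ = 6: successive nullity increments [2, 1] count blocks of size ≥ k; block sizes are [2, 1].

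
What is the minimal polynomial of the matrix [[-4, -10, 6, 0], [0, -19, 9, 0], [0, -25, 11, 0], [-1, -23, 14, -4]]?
The characteristic polynomial factors as (x + 4)^4. The minimal polynomial is ∏(x - λ)^{k_λ} where k_λ is the size of the largest Jordan block at λ.

For λ = -4: rank(A + 4I) = 2, and the largest Jordan block has size 3 (the smallest k with rank((A + 4I)^k) = rank((A + 4I)^(k+1))).

So m_A(x) = (x + 4)^3.

m_A(x) = (x + 4)^3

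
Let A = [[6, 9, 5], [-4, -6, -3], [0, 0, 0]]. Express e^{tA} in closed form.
A has Jordan form J = [[0, 1, 0], [0, 0, 1], [0, 0, 0]] with A = PJP^{-1}, so e^{tA} = P e^{tJ} P^{-1}.

For a Jordan block J_k(λ), e^{tJ_k(λ)} = e^{λt} · (I + tN + t^2 N^2/2! + ... + t^{k-1} N^{k-1}/(k-1)!) where N is the nilpotent superdiagonal part.

Assembling the blocks and conjugating back gives the entries of e^{tA} as shown above.

e^{tA} = [[6*t + 1, 9*t, t*(3*t + 10)/2], [-4*t, 1 - 6*t, t*(-t - 3)], [0, 0, 1]]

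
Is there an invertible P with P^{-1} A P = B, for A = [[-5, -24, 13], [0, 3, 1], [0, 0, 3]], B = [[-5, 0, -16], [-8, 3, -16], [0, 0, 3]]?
Both have characteristic polynomial (x - 3)^2(x + 5), but the minimal polynomial of A is (x - 3)^2(x + 5) while the minimal polynomial of B is (x - 3)(x + 5). The minimal polynomial is a similarity invariant, so A and B are not similar.

No.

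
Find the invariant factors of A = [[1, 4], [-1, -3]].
(x + 1)^2

The Jordan structure of A has elementary divisors (x + 1)^2. Arranging the block sizes at each eigenvalue in decreasing order and taking row products gives the invariant factors.

Invariant factors (smallest first, each dividing the next): (x + 1)^2.

Check: the last factor (x + 1)^2 is the minimal polynomial, and the product (x + 1)^2 is the characteristic polynomial.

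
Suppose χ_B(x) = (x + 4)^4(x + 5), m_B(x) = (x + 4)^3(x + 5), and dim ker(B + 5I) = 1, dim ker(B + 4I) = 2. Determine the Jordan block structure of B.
λ = -5: algebraic multiplicity 1 (exponent in χ_B), largest block size 1 (exponent in m_B), 1 block (geometric multiplicity). This forces block sizes [1].
λ = -4: algebraic multiplicity 4 (exponent in χ_B), largest block size 3 (exponent in m_B), 2 blocks (geometric multiplicity). These force block sizes [3, 1].

Jordan blocks: (-5, 1), (-4, 3), (-4, 1)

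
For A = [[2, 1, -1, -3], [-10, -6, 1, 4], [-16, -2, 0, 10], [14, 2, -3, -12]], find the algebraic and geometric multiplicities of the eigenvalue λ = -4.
The characteristic polynomial is (x + 4)^4, so the factor x + 4 appears with exponent 4: the algebraic multiplicity is 4.

rank(A + 4I) = 2, so the eigenspace has dimension 4 - 2 = 2: the geometric multiplicity is 2.

Since 2 < 4, A is not diagonalizable.

algebraic multiplicity 4, geometric multiplicity 2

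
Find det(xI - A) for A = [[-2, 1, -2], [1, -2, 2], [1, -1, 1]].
χ_A(x) = (x + 1)^3

xI - A = [[x + 2, -1, 2], [-1, x + 2, -2], [-1, 1, x - 1]].

Expanding det(xI - A) along the first row:
det(xI - A) = + (x + 2)·det([[x + 2, -2], [1, x - 1]]) - (-1)·det([[-1, -2], [-1, x - 1]]) + (2)·det([[-1, x + 2], [-1, 1]]).

Evaluating gives χ_A(x) = x^3 + 3x^2 + 3x + 1 = (x + 1)^3.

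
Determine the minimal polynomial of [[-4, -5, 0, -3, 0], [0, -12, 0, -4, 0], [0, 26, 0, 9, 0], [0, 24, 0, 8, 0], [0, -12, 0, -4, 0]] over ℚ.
The characteristic polynomial factors as x^3(x + 4)^2. The minimal polynomial is ∏(x - λ)^{k_λ} where k_λ is the size of the largest Jordan block at λ.

For λ = -4: rank(A + 4I) = 4, and the largest Jordan block has size 2 (the smallest k with rank((A + 4I)^k) = rank((A + 4I)^(k+1))).
For λ = 0: rank(A) = 3, and the largest Jordan block has size 2 (the smallest k with rank(A^k) = rank(A^(k+1))).

So m_A(x) = x^2(x + 4)^2.

m_A(x) = x^2(x + 4)^2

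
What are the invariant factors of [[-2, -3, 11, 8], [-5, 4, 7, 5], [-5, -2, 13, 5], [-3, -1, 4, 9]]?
The Jordan structure of A has elementary divisors (x - 6)^2, (x - 6)^2. Arranging the block sizes at each eigenvalue in decreasing order and taking row products gives the invariant factors.

Invariant factors (smallest first, each dividing the next): (x - 6)^2, (x - 6)^2.

Check: the last factor (x - 6)^2 is the minimal polynomial, and the product (x - 6)^4 is the characteristic polynomial.

(x - 6)^2, (x - 6)^2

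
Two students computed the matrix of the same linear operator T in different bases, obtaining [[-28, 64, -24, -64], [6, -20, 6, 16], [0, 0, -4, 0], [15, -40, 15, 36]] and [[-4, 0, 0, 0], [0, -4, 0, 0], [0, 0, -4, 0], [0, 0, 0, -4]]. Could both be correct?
No.

Both have characteristic polynomial (x + 4)^4, but the minimal polynomial of A is (x + 4)^2 while the minimal polynomial of B is x + 4. The minimal polynomial is a similarity invariant, so A and B are not similar.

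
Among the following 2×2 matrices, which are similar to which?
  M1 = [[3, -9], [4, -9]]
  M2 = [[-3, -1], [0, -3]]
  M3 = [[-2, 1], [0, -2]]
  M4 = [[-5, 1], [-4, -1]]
Characteristic polynomials: χ_{M1} = (x + 3)^2, χ_{M2} = (x + 3)^2, χ_{M3} = (x + 2)^2, χ_{M4} = (x + 3)^2.

{M1, M2, M4}: invariant factors (x + 3)^2.

{M3}: invariant factors (x + 2)^2.

Matrices are similar if and only if their invariant-factor lists agree; the partition into similarity classes is {M1, M2, M4}, {M3}.

2 classes: {M1, M2, M4}, {M3}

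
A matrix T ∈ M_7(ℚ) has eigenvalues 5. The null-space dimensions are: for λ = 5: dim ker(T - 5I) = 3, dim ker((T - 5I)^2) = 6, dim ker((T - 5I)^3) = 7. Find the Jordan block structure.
λ = 5: successive nullity increments [3, 3, 1] count blocks of size ≥ k; block sizes are [3, 2, 2].

Jordan blocks: (5, 3), (5, 2), (5, 2)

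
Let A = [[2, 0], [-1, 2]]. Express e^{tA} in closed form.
A has Jordan form J = [[2, 1], [0, 2]] with A = PJP^{-1}, so e^{tA} = P e^{tJ} P^{-1}.

For a Jordan block J_k(λ), e^{tJ_k(λ)} = e^{λt} · (I + tN + t^2 N^2/2! + ... + t^{k-1} N^{k-1}/(k-1)!) where N is the nilpotent superdiagonal part.

Assembling the blocks and conjugating back gives the entries of e^{tA} as shown above.

e^{tA} = [[e^{2*t}, 0], [-t*e^{2*t}, e^{2*t}]]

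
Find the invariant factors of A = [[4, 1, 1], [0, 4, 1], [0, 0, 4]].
(x - 4)^3

The Jordan structure of A has elementary divisors (x - 4)^3. Arranging the block sizes at each eigenvalue in decreasing order and taking row products gives the invariant factors.

Invariant factors (smallest first, each dividing the next): (x - 4)^3.

Check: the last factor (x - 4)^3 is the minimal polynomial, and the product (x - 4)^3 is the characteristic polynomial.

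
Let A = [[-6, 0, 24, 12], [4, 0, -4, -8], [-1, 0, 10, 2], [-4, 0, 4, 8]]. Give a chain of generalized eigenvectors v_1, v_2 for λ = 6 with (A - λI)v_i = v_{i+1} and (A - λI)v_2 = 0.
We seek v_1 ∈ ker((A - 6I)^2) \ ker(A - 6I), then set v_{i+1} = (A - 6I) v_i.

One such chain is v_1 = [[1, -1, 0, 1]]^T, v_2 = [[0, 2, 1, -2]]^T. Check: (A - 6I) v_2 = [[0, 0, 0, 0]]^T = 0.

v_1 = [[1, -1, 0, 1]]^T, v_2 = [[0, 2, 1, -2]]^T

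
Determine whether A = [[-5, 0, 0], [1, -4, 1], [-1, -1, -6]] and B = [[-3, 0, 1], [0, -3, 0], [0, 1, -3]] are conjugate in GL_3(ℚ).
trace(A) = -15 but trace(B) = -9. The trace is a similarity invariant, so A and B are not similar.

No.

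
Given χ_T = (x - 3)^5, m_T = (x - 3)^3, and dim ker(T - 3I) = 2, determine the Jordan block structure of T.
Jordan blocks: (3, 3), (3, 2)

λ = 3: algebraic multiplicity 5 (exponent in χ_T), largest block size 3 (exponent in m_T), 2 blocks (geometric multiplicity). These force block sizes [3, 2].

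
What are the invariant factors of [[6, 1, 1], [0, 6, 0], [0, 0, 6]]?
x - 6, (x - 6)^2

The Jordan structure of A has elementary divisors (x - 6)^2, (x - 6). Arranging the block sizes at each eigenvalue in decreasing order and taking row products gives the invariant factors.

Invariant factors (smallest first, each dividing the next): x - 6, (x - 6)^2.

Check: the last factor (x - 6)^2 is the minimal polynomial, and the product (x - 6)^3 is the characteristic polynomial.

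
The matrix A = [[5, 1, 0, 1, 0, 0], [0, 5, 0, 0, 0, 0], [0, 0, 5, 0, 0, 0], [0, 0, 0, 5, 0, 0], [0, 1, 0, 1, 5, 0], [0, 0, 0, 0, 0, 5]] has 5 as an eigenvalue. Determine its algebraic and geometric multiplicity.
algebraic multiplicity 6, geometric multiplicity 5

The characteristic polynomial is (x - 5)^6, so the factor x - 5 appears with exponent 6: the algebraic multiplicity is 6.

rank(A - 5I) = 1, so the eigenspace has dimension 6 - 1 = 5: the geometric multiplicity is 5.

Since 5 < 6, A is not diagonalizable.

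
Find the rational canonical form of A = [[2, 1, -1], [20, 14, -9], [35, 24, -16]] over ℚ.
R = [[0, 0, -1], [1, 0, -3], [0, 1, 0]]

The invariant factors of A (the non-unit diagonal entries of the Smith normal form of xI - A over ℚ[x]) are x^3 + 3x + 1, each dividing the next. The characteristic polynomial is their product, x^3 + 3x + 1.

The rational canonical form is the block-diagonal matrix of companion matrices C(f_i):
R = [[0, 0, -1], [1, 0, -3], [0, 1, 0]].

Note the characteristic polynomial does not split into linear factors over ℚ, so A has no Jordan form over ℚ; the rational canonical form exists over any field.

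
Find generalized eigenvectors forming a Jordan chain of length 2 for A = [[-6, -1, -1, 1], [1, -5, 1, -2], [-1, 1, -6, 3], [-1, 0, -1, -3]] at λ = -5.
We seek v_1 ∈ ker((A + 5I)^2) \ ker(A + 5I), then set v_{i+1} = (A + 5I) v_i.

One such chain is v_1 = [[0, 1, -1, 0]]^T, v_2 = [[0, -1, 2, 1]]^T. Check: (A + 5I) v_2 = [[0, 0, 0, 0]]^T = 0.

v_1 = [[0, 1, -1, 0]]^T, v_2 = [[0, -1, 2, 1]]^T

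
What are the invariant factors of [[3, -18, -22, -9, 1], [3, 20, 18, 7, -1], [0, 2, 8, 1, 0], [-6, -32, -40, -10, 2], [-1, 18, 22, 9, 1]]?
x - 6, (x - 6)^2(x - 2)^2

The Jordan structure of A has elementary divisors (x - 2)^2, (x - 6)^2, (x - 6). Arranging the block sizes at each eigenvalue in decreasing order and taking row products gives the invariant factors.

Invariant factors (smallest first, each dividing the next): x - 6, (x - 6)^2(x - 2)^2.

Check: the last factor (x - 6)^2(x - 2)^2 is the minimal polynomial, and the product (x - 6)^3(x - 2)^2 is the characteristic polynomial.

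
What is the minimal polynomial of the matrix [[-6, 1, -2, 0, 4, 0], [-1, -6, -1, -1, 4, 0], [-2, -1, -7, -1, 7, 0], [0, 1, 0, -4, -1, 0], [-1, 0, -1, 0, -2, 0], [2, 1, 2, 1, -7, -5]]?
m_A(x) = (x + 5)^3

The characteristic polynomial factors as (x + 5)^6. The minimal polynomial is ∏(x - λ)^{k_λ} where k_λ is the size of the largest Jordan block at λ.

For λ = -5: rank(A + 5I) = 3, and the largest Jordan block has size 3 (the smallest k with rank((A + 5I)^k) = rank((A + 5I)^(k+1))).

So m_A(x) = (x + 5)^3.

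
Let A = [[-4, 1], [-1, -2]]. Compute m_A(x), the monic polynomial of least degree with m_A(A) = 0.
The characteristic polynomial factors as (x + 3)^2. The minimal polynomial is ∏(x - λ)^{k_λ} where k_λ is the size of the largest Jordan block at λ.

For λ = -3: rank(A + 3I) = 1, and the largest Jordan block has size 2 (the smallest k with rank((A + 3I)^k) = rank((A + 3I)^(k+1))).

So m_A(x) = (x + 3)^2.

m_A(x) = (x + 3)^2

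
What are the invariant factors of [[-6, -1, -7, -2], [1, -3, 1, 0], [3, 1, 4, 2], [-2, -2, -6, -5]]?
(x + 1)(x + 3)^3

The Jordan structure of A has elementary divisors (x + 3)^3, (x + 1). Arranging the block sizes at each eigenvalue in decreasing order and taking row products gives the invariant factors.

Invariant factors (smallest first, each dividing the next): (x + 1)(x + 3)^3.

Check: the last factor (x + 1)(x + 3)^3 is the minimal polynomial, and the product (x + 1)(x + 3)^3 is the characteristic polynomial.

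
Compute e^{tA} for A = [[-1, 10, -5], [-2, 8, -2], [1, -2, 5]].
e^{tA} = [[(1 - 5*t)*e^{4*t}, 10*t*e^{4*t}, -5*t*e^{4*t}], [-2*t*e^{4*t}, (4*t + 1)*e^{4*t}, -2*t*e^{4*t}], [t*e^{4*t}, -2*t*e^{4*t}, (t + 1)*e^{4*t}]]

A has Jordan form J = [[4, 1, 0], [0, 4, 0], [0, 0, 4]] with A = PJP^{-1}, so e^{tA} = P e^{tJ} P^{-1}.

For a Jordan block J_k(λ), e^{tJ_k(λ)} = e^{λt} · (I + tN + t^2 N^2/2! + ... + t^{k-1} N^{k-1}/(k-1)!) where N is the nilpotent superdiagonal part.

Assembling the blocks and conjugating back gives the entries of e^{tA} as shown above.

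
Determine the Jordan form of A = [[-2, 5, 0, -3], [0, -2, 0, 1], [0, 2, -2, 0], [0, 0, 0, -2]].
The characteristic polynomial is det(xI - A) = (x + 2)^4, so the eigenvalues are -2 (algebraic multiplicity 4).

For λ = -2: rank(A + 2I) = 2, rank((A + 2I)^2) = 1, rank((A + 2I)^3) = 0. The eigenspace has dimension 4 - 2 = 2, so there are 2 Jordan blocks; the rank sequence gives block sizes [3, 1].

Assembling the blocks gives the Jordan form J above.

J = [[-2, 1, 0, 0], [0, -2, 1, 0], [0, 0, -2, 0], [0, 0, 0, -2]]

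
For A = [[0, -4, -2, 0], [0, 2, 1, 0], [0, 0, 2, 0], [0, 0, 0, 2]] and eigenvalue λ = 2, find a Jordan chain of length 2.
v_1 = [[0, 0, 1, 2]]^T, v_2 = [[-2, 1, 0, 0]]^T

We seek v_1 ∈ ker((A - 2I)^2) \ ker(A - 2I), then set v_{i+1} = (A - 2I) v_i.

One such chain is v_1 = [[0, 0, 1, 2]]^T, v_2 = [[-2, 1, 0, 0]]^T. Check: (A - 2I) v_2 = [[0, 0, 0, 0]]^T = 0.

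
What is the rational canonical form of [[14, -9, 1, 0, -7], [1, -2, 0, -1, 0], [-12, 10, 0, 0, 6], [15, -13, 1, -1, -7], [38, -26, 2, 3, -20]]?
The invariant factors of A (the non-unit diagonal entries of the Smith normal form of xI - A over ℚ[x]) are x^2 + 3x - 2, (x + 3)(x^2 + 3x - 2), each dividing the next. The characteristic polynomial is their product, (x + 3)(x^2 + 3x - 2)^2.

The rational canonical form is the block-diagonal matrix of companion matrices C(f_i):
R = [[0, 2, 0, 0, 0], [1, -3, 0, 0, 0], [0, 0, 0, 0, 6], [0, 0, 1, 0, -7], [0, 0, 0, 1, -6]].

Note the characteristic polynomial does not split into linear factors over ℚ, so A has no Jordan form over ℚ; the rational canonical form exists over any field.

R = [[0, 2, 0, 0, 0], [1, -3, 0, 0, 0], [0, 0, 0, 0, 6], [0, 0, 1, 0, -7], [0, 0, 0, 1, -6]]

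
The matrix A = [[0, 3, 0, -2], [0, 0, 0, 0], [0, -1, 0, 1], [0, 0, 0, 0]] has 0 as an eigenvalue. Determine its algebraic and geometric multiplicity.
algebraic multiplicity 4, geometric multiplicity 2

The characteristic polynomial is x^4, so the factor x appears with exponent 4: the algebraic multiplicity is 4.

rank(A) = 2, so the eigenspace has dimension 4 - 2 = 2: the geometric multiplicity is 2.

Since 2 < 4, A is not diagonalizable.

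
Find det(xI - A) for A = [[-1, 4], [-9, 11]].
xI - A = [[x + 1, -4], [9, x - 11]].

Expanding det(xI - A) along the first row:
det(xI - A) = + (x + 1)·det([[x - 11]]) - (-4)·det([[9]]).

Evaluating gives χ_A(x) = x^2 - 10x + 25 = (x - 5)^2.

χ_A(x) = (x - 5)^2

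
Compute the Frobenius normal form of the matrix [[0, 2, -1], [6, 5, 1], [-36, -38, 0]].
R = [[0, 0, -24], [1, 0, 10], [0, 1, 5]]

The invariant factors of A (the non-unit diagonal entries of the Smith normal form of xI - A over ℚ[x]) are (x - 6)(x^2 + x - 4), each dividing the next. The characteristic polynomial is their product, (x - 6)(x^2 + x - 4).

The rational canonical form is the block-diagonal matrix of companion matrices C(f_i):
R = [[0, 0, -24], [1, 0, 10], [0, 1, 5]].

Note the characteristic polynomial does not split into linear factors over ℚ, so A has no Jordan form over ℚ; the rational canonical form exists over any field.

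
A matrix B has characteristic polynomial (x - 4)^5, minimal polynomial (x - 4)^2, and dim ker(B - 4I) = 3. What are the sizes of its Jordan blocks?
λ = 4: algebraic multiplicity 5 (exponent in χ_B), largest block size 2 (exponent in m_B), 3 blocks (geometric multiplicity). These force block sizes [2, 2, 1].

Jordan blocks: (4, 2), (4, 2), (4, 1)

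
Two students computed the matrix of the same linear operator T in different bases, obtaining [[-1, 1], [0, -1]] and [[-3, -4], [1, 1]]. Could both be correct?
Yes.

Two matrices over a field are similar if and only if they have the same invariant factors.

Both A and B have characteristic polynomial (x + 1)^2 and minimal polynomial (x + 1)^2. Computing further, both have invariant factors (x + 1)^2. Hence A and B are similar.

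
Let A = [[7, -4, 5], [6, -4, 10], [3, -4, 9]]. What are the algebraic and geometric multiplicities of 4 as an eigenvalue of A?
algebraic multiplicity 3, geometric multiplicity 2

The characteristic polynomial is (x - 4)^3, so the factor x - 4 appears with exponent 3: the algebraic multiplicity is 3.

rank(A - 4I) = 1, so the eigenspace has dimension 3 - 1 = 2: the geometric multiplicity is 2.

Since 2 < 3, A is not diagonalizable.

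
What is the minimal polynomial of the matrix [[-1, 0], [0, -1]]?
m_A(x) = x + 1

The characteristic polynomial factors as (x + 1)^2. The minimal polynomial is ∏(x - λ)^{k_λ} where k_λ is the size of the largest Jordan block at λ.

For λ = -1: rank(A + I) = 0, and the largest Jordan block has size 1 (the smallest k with rank((A + I)^k) = rank((A + I)^(k+1))).

So m_A(x) = x + 1.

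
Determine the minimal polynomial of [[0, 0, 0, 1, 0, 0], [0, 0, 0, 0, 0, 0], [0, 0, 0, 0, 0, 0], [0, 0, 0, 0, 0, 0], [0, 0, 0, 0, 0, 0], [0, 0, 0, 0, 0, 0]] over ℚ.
m_A(x) = x^2

The characteristic polynomial factors as x^6. The minimal polynomial is ∏(x - λ)^{k_λ} where k_λ is the size of the largest Jordan block at λ.

For λ = 0: rank(A) = 1, and the largest Jordan block has size 2 (the smallest k with rank(A^k) = rank(A^(k+1))).

So m_A(x) = x^2.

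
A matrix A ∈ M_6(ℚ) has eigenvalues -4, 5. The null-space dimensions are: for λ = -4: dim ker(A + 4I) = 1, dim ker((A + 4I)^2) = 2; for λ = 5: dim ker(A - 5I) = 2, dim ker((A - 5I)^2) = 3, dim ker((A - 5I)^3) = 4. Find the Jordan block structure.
Jordan blocks: (-4, 2), (5, 3), (5, 1)

λ = -4: successive nullity increments [1, 1] count blocks of size ≥ k; block sizes are [2].
λ = 5: successive nullity increments [2, 1, 1] count blocks of size ≥ k; block sizes are [3, 1].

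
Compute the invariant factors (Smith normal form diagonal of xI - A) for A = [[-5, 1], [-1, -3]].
The Jordan structure of A has elementary divisors (x + 4)^2. Arranging the block sizes at each eigenvalue in decreasing order and taking row products gives the invariant factors.

Invariant factors (smallest first, each dividing the next): (x + 4)^2.

Check: the last factor (x + 4)^2 is the minimal polynomial, and the product (x + 4)^2 is the characteristic polynomial.

(x + 4)^2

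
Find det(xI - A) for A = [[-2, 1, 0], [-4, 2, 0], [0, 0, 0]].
χ_A(x) = x^3

xI - A = [[x + 2, -1, 0], [4, x - 2, 0], [0, 0, x]].

Expanding det(xI - A) along the first row:
det(xI - A) = + (x + 2)·det([[x - 2, 0], [0, x]]) - (-1)·det([[4, 0], [0, x]]) + (0)·det([[4, x - 2], [0, 0]]).

Evaluating gives χ_A(x) = x^3.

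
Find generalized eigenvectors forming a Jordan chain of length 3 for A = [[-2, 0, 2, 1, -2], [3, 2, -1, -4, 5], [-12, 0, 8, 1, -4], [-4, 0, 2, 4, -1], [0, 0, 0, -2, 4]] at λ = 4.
v_1 = [[0, 2, 1, 0, 1]]^T, v_2 = [[0, 0, 0, 1, 0]]^T, v_3 = [[1, -4, 1, 0, -2]]^T

We seek v_1 ∈ ker((A - 4I)^3) \ ker((A - 4I)^2), then set v_{i+1} = (A - 4I) v_i.

One such chain is v_1 = [[0, 2, 1, 0, 1]]^T, v_2 = [[0, 0, 0, 1, 0]]^T, v_3 = [[1, -4, 1, 0, -2]]^T. Check: (A - 4I) v_3 = [[0, 0, 0, 0, 0]]^T = 0.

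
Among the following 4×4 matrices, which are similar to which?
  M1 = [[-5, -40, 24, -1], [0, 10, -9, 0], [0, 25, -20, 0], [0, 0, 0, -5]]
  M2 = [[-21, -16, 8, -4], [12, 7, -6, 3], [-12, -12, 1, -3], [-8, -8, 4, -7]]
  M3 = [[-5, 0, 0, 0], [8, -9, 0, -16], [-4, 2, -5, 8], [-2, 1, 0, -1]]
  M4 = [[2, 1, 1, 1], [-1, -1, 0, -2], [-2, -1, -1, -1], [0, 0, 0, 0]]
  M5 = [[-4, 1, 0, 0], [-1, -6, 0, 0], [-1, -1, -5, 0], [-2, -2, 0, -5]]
3 classes: {M1}, {M2, M3, M5}, {M4}

Characteristic polynomials: χ_{M1} = (x + 5)^4, χ_{M2} = (x + 5)^4, χ_{M3} = (x + 5)^4, χ_{M4} = x^4, χ_{M5} = (x + 5)^4.

{M1}: invariant factors (x + 5)^2, (x + 5)^2.

{M2, M3, M5}: invariant factors x + 5, x + 5, (x + 5)^2.

{M4}: invariant factors x, x^3.

Matrices are similar if and only if their invariant-factor lists agree; the partition into similarity classes is {M1}, {M2, M3, M5}, {M4}.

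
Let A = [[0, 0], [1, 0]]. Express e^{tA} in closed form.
A has Jordan form J = [[0, 1], [0, 0]] with A = PJP^{-1}, so e^{tA} = P e^{tJ} P^{-1}.

For a Jordan block J_k(λ), e^{tJ_k(λ)} = e^{λt} · (I + tN + t^2 N^2/2! + ... + t^{k-1} N^{k-1}/(k-1)!) where N is the nilpotent superdiagonal part.

Assembling the blocks and conjugating back gives the entries of e^{tA} as shown above.

e^{tA} = [[1, 0], [t, 1]]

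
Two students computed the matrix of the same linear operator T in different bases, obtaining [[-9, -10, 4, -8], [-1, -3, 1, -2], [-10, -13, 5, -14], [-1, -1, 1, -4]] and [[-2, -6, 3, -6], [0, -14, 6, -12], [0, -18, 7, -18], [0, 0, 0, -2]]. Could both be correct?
Both have characteristic polynomial (x + 2)^3(x + 5), but the minimal polynomial of A is (x + 2)^2(x + 5) while the minimal polynomial of B is (x + 2)(x + 5). The minimal polynomial is a similarity invariant, so A and B are not similar.

No.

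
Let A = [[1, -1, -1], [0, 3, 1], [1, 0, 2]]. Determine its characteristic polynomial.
χ_A(x) = (x - 2)^3

xI - A = [[x - 1, 1, 1], [0, x - 3, -1], [-1, 0, x - 2]].

Expanding det(xI - A) along the first row:
det(xI - A) = + (x - 1)·det([[x - 3, -1], [0, x - 2]]) - (1)·det([[0, -1], [-1, x - 2]]) + (1)·det([[0, x - 3], [-1, 0]]).

Evaluating gives χ_A(x) = x^3 - 6x^2 + 12x - 8 = (x - 2)^3.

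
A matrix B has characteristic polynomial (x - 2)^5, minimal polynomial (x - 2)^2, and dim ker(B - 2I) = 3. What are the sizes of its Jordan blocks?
Jordan blocks: (2, 2), (2, 2), (2, 1)

λ = 2: algebraic multiplicity 5 (exponent in χ_B), largest block size 2 (exponent in m_B), 3 blocks (geometric multiplicity). These force block sizes [2, 2, 1].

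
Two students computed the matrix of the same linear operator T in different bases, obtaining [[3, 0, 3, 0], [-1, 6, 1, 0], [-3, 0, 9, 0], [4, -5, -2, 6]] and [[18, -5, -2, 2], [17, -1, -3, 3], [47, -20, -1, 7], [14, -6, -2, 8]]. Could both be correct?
Yes.

Two matrices over a field are similar if and only if they have the same invariant factors.

Both A and B have characteristic polynomial (x - 6)^4 and minimal polynomial (x - 6)^3. Computing further, both have invariant factors x - 6, (x - 6)^3. Hence A and B are similar.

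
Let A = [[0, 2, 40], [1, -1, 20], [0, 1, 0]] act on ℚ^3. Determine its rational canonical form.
The invariant factors of A (the non-unit diagonal entries of the Smith normal form of xI - A over ℚ[x]) are (x - 5)(x + 2)(x + 4), each dividing the next. The characteristic polynomial is their product, (x - 5)(x + 2)(x + 4).

The rational canonical form is the block-diagonal matrix of companion matrices C(f_i):
R = [[0, 0, 40], [1, 0, 22], [0, 1, -1]].

R = [[0, 0, 40], [1, 0, 22], [0, 1, -1]]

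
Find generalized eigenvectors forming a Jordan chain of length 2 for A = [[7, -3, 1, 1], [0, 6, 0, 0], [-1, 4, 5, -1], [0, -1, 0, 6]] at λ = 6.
We seek v_1 ∈ ker((A - 6I)^2) \ ker(A - 6I), then set v_{i+1} = (A - 6I) v_i.

One such chain is v_1 = [[0, 1, 0, 1]]^T, v_2 = [[-2, 0, 3, -1]]^T. Check: (A - 6I) v_2 = [[0, 0, 0, 0]]^T = 0.

v_1 = [[0, 1, 0, 1]]^T, v_2 = [[-2, 0, 3, -1]]^T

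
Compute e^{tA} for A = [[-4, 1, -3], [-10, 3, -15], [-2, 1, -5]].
e^{tA} = [[(1 - 2*t)*e^{-2*t}, t*e^{-2*t}, -3*t*e^{-2*t}], [-10*t*e^{-2*t}, (5*t + 1)*e^{-2*t}, -15*t*e^{-2*t}], [-2*t*e^{-2*t}, t*e^{-2*t}, (1 - 3*t)*e^{-2*t}]]

A has Jordan form J = [[-2, 1, 0], [0, -2, 0], [0, 0, -2]] with A = PJP^{-1}, so e^{tA} = P e^{tJ} P^{-1}.

For a Jordan block J_k(λ), e^{tJ_k(λ)} = e^{λt} · (I + tN + t^2 N^2/2! + ... + t^{k-1} N^{k-1}/(k-1)!) where N is the nilpotent superdiagonal part.

Assembling the blocks and conjugating back gives the entries of e^{tA} as shown above.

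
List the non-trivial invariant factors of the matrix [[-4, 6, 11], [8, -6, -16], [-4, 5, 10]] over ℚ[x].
The Jordan structure of A has elementary divisors x^3. Arranging the block sizes at each eigenvalue in decreasing order and taking row products gives the invariant factors.

Invariant factors (smallest first, each dividing the next): x^3.

Check: the last factor x^3 is the minimal polynomial, and the product x^3 is the characteristic polynomial.

x^3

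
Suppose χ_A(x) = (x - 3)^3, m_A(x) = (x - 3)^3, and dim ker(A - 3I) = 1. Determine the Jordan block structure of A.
λ = 3: algebraic multiplicity 3 (exponent in χ_A), largest block size 3 (exponent in m_A), 1 block (geometric multiplicity). This forces block sizes [3].

Jordan blocks: (3, 3)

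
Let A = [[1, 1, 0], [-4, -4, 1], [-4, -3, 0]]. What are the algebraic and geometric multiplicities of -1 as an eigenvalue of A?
The characteristic polynomial is (x + 1)^3, so the factor x + 1 appears with exponent 3: the algebraic multiplicity is 3.

rank(A + I) = 2, so the eigenspace has dimension 3 - 2 = 1: the geometric multiplicity is 1.

Since 1 < 3, A is not diagonalizable.

algebraic multiplicity 3, geometric multiplicity 1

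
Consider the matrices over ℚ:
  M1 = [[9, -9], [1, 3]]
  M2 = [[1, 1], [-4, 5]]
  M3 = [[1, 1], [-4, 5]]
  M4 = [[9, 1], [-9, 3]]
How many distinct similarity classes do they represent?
Characteristic polynomials: χ_{M1} = (x - 6)^2, χ_{M2} = (x - 3)^2, χ_{M3} = (x - 3)^2, χ_{M4} = (x - 6)^2.

{M1, M4}: invariant factors (x - 6)^2.

{M2, M3}: invariant factors (x - 3)^2.

Matrices are similar if and only if their invariant-factor lists agree; the partition into similarity classes is {M1, M4}, {M2, M3}.

2 classes: {M1, M4}, {M2, M3}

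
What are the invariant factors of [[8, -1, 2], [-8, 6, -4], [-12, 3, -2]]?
x - 4, (x - 4)^2

The Jordan structure of A has elementary divisors (x - 4)^2, (x - 4). Arranging the block sizes at each eigenvalue in decreasing order and taking row products gives the invariant factors.

Invariant factors (smallest first, each dividing the next): x - 4, (x - 4)^2.

Check: the last factor (x - 4)^2 is the minimal polynomial, and the product (x - 4)^3 is the characteristic polynomial.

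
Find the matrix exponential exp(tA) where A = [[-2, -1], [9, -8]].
A has Jordan form J = [[-5, 1], [0, -5]] with A = PJP^{-1}, so e^{tA} = P e^{tJ} P^{-1}.

For a Jordan block J_k(λ), e^{tJ_k(λ)} = e^{λt} · (I + tN + t^2 N^2/2! + ... + t^{k-1} N^{k-1}/(k-1)!) where N is the nilpotent superdiagonal part.

Assembling the blocks and conjugating back gives the entries of e^{tA} as shown above.

e^{tA} = [[(3*t + 1)*e^{-5*t}, -t*e^{-5*t}], [9*t*e^{-5*t}, (1 - 3*t)*e^{-5*t}]]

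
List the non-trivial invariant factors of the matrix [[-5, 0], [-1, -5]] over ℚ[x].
(x + 5)^2

The Jordan structure of A has elementary divisors (x + 5)^2. Arranging the block sizes at each eigenvalue in decreasing order and taking row products gives the invariant factors.

Invariant factors (smallest first, each dividing the next): (x + 5)^2.

Check: the last factor (x + 5)^2 is the minimal polynomial, and the product (x + 5)^2 is the characteristic polynomial.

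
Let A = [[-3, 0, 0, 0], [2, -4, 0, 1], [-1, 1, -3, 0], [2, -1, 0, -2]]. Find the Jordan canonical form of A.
J = [[-3, 1, 0, 0], [0, -3, 1, 0], [0, 0, -3, 0], [0, 0, 0, -3]]

The characteristic polynomial is det(xI - A) = (x + 3)^4, so the eigenvalues are -3 (algebraic multiplicity 4).

For λ = -3: rank(A + 3I) = 2, rank((A + 3I)^2) = 1, rank((A + 3I)^3) = 0. The eigenspace has dimension 4 - 2 = 2, so there are 2 Jordan blocks; the rank sequence gives block sizes [3, 1].

Assembling the blocks gives the Jordan form J above.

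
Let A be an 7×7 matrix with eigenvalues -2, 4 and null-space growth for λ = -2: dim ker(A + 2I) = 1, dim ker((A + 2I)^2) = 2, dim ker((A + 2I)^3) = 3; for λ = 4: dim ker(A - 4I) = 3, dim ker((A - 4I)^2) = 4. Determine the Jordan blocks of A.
Jordan blocks: (-2, 3), (4, 2), (4, 1), (4, 1)

λ = -2: successive nullity increments [1, 1, 1] count blocks of size ≥ k; block sizes are [3].
λ = 4: successive nullity increments [3, 1] count blocks of size ≥ k; block sizes are [2, 1, 1].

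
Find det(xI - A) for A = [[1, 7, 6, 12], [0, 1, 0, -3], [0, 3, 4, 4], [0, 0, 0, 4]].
χ_A(x) = (x - 4)^2(x - 1)^2

xI - A = [[x - 1, -7, -6, -12], [0, x - 1, 0, 3], [0, -3, x - 4, -4], [0, 0, 0, x - 4]].

Expanding det(xI - A) along the first row:
det(xI - A) = + (x - 1)·det([[x - 1, 0, 3], [-3, x - 4, -4], [0, 0, x - 4]]) - (-7)·det([[0, 0, 3], [0, x - 4, -4], [0, 0, x - 4]]) + (-6)·det([[0, x - 1, 3], [0, -3, -4], [0, 0, x - 4]]) - (-12)·det([[0, x - 1, 0], [0, -3, x - 4], [0, 0, 0]]).

Evaluating gives χ_A(x) = x^4 - 10x^3 + 33x^2 - 40x + 16 = (x - 4)^2(x - 1)^2.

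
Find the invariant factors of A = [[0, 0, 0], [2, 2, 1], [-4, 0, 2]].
x(x - 2)^2

The Jordan structure of A has elementary divisors x, (x - 2)^2. Arranging the block sizes at each eigenvalue in decreasing order and taking row products gives the invariant factors.

Invariant factors (smallest first, each dividing the next): x(x - 2)^2.

Check: the last factor x(x - 2)^2 is the minimal polynomial, and the product x(x - 2)^2 is the characteristic polynomial.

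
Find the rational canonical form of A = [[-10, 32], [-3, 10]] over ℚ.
R = [[0, 4], [1, 0]]

The invariant factors of A (the non-unit diagonal entries of the Smith normal form of xI - A over ℚ[x]) are (x - 2)(x + 2), each dividing the next. The characteristic polynomial is their product, (x - 2)(x + 2).

The rational canonical form is the block-diagonal matrix of companion matrices C(f_i):
R = [[0, 4], [1, 0]].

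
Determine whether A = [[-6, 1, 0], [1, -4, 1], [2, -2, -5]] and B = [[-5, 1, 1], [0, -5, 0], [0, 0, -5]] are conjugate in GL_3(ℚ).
No.

Both have characteristic polynomial (x + 5)^3, but the minimal polynomial of A is (x + 5)^3 while the minimal polynomial of B is (x + 5)^2. The minimal polynomial is a similarity invariant, so A and B are not similar.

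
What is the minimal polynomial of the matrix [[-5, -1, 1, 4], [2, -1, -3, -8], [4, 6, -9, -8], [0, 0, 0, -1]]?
The characteristic polynomial factors as (x + 1)(x + 5)^3. The minimal polynomial is ∏(x - λ)^{k_λ} where k_λ is the size of the largest Jordan block at λ.

For λ = -5: rank(A + 5I) = 3, and the largest Jordan block has size 3 (the smallest k with rank((A + 5I)^k) = rank((A + 5I)^(k+1))).
For λ = -1: rank(A + I) = 3, and the largest Jordan block has size 1 (the smallest k with rank((A + I)^k) = rank((A + I)^(k+1))).

So m_A(x) = (x + 1)(x + 5)^3.

m_A(x) = (x + 1)(x + 5)^3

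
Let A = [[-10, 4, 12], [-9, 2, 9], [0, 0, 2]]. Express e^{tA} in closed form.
A has Jordan form J = [[-4, 1, 0], [0, -4, 0], [0, 0, 2]] with A = PJP^{-1}, so e^{tA} = P e^{tJ} P^{-1}.

For a Jordan block J_k(λ), e^{tJ_k(λ)} = e^{λt} · (I + tN + t^2 N^2/2! + ... + t^{k-1} N^{k-1}/(k-1)!) where N is the nilpotent superdiagonal part.

Assembling the blocks and conjugating back gives the entries of e^{tA} as shown above.

e^{tA} = [[(1 - 6*t)*e^{-4*t}, 4*t*e^{-4*t}, (6*t + e^{6*t} - 1)*e^{-4*t}], [-9*t*e^{-4*t}, (6*t + 1)*e^{-4*t}, 9*t*e^{-4*t}], [0, 0, e^{2*t}]]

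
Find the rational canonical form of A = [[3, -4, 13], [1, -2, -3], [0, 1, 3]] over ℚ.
R = [[0, 0, 16], [1, 0, -4], [0, 1, 4]]

The invariant factors of A (the non-unit diagonal entries of the Smith normal form of xI - A over ℚ[x]) are (x - 4)(x^2 + 4), each dividing the next. The characteristic polynomial is their product, (x - 4)(x^2 + 4).

The rational canonical form is the block-diagonal matrix of companion matrices C(f_i):
R = [[0, 0, 16], [1, 0, -4], [0, 1, 4]].

Note the characteristic polynomial does not split into linear factors over ℚ, so A has no Jordan form over ℚ; the rational canonical form exists over any field.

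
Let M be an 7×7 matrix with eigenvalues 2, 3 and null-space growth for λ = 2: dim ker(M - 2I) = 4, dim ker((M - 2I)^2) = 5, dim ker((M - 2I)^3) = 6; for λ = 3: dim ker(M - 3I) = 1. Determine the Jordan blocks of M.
Jordan blocks: (2, 3), (2, 1), (2, 1), (2, 1), (3, 1)

λ = 2: successive nullity increments [4, 1, 1] count blocks of size ≥ k; block sizes are [3, 1, 1, 1].
λ = 3: successive nullity increments [1] count blocks of size ≥ k; block sizes are [1].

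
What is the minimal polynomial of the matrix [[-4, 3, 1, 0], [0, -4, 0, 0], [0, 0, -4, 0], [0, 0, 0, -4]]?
The characteristic polynomial factors as (x + 4)^4. The minimal polynomial is ∏(x - λ)^{k_λ} where k_λ is the size of the largest Jordan block at λ.

For λ = -4: rank(A + 4I) = 1, and the largest Jordan block has size 2 (the smallest k with rank((A + 4I)^k) = rank((A + 4I)^(k+1))).

So m_A(x) = (x + 4)^2.

m_A(x) = (x + 4)^2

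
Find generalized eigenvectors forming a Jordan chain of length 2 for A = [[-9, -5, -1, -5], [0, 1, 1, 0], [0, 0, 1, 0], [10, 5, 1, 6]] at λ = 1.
We seek v_1 ∈ ker((A - I)^2) \ ker(A - I), then set v_{i+1} = (A - I) v_i.

One such chain is v_1 = [[0, -1, 1, 1]]^T, v_2 = [[-1, 1, 0, 1]]^T. Check: (A - I) v_2 = [[0, 0, 0, 0]]^T = 0.

v_1 = [[0, -1, 1, 1]]^T, v_2 = [[-1, 1, 0, 1]]^T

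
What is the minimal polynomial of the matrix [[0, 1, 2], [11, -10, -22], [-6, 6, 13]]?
The characteristic polynomial factors as (x - 1)^3. The minimal polynomial is ∏(x - λ)^{k_λ} where k_λ is the size of the largest Jordan block at λ.

For λ = 1: rank(A - I) = 1, and the largest Jordan block has size 2 (the smallest k with rank((A - I)^k) = rank((A - I)^(k+1))).

So m_A(x) = (x - 1)^2.

m_A(x) = (x - 1)^2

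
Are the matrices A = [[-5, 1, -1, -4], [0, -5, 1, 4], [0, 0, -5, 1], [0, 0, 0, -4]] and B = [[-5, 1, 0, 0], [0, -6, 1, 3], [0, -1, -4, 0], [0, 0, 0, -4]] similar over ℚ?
Two matrices over a field are similar if and only if they have the same invariant factors.

Both A and B have characteristic polynomial (x + 4)(x + 5)^3 and minimal polynomial (x + 4)(x + 5)^3. Computing further, both have invariant factors (x + 4)(x + 5)^3. Hence A and B are similar.

Yes.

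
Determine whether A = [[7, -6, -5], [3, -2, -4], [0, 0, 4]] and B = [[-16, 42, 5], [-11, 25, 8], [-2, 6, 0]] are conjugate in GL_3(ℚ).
Two matrices over a field are similar if and only if they have the same invariant factors.

Both A and B have characteristic polynomial (x - 4)^2(x - 1) and minimal polynomial (x - 4)^2(x - 1). Computing further, both have invariant factors (x - 4)^2(x - 1). Hence A and B are similar.

Yes.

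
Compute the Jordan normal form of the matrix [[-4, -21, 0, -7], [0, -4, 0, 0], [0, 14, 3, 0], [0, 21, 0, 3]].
J = [[-4, 0, 0, 0], [0, -4, 0, 0], [0, 0, 3, 0], [0, 0, 0, 3]]

The characteristic polynomial is det(xI - A) = (x - 3)^2(x + 4)^2, so the eigenvalues are -4 (algebraic multiplicity 2), 3 (algebraic multiplicity 2).

For λ = -4: rank(A + 4I) = 2. The eigenspace has dimension 4 - 2 = 2, so there are 2 Jordan blocks; the rank sequence gives block sizes [1, 1].

For λ = 3: rank(A - 3I) = 2. The eigenspace has dimension 4 - 2 = 2, so there are 2 Jordan blocks; the rank sequence gives block sizes [1, 1].

Assembling the blocks gives the Jordan form J above.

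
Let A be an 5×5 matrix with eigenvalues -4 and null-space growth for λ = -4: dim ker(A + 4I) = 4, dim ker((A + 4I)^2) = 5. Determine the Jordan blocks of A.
λ = -4: successive nullity increments [4, 1] count blocks of size ≥ k; block sizes are [2, 1, 1, 1].

Jordan blocks: (-4, 2), (-4, 1), (-4, 1), (-4, 1)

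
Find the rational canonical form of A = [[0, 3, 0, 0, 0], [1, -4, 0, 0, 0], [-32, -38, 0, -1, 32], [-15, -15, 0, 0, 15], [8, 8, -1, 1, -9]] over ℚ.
R = [[0, 3, 0, 0, 0], [1, -4, 0, 0, 0], [0, 0, 0, 0, 15], [0, 0, 1, 0, -17], [0, 0, 0, 1, -9]]

The invariant factors of A (the non-unit diagonal entries of the Smith normal form of xI - A over ℚ[x]) are x^2 + 4x - 3, (x + 5)(x^2 + 4x - 3), each dividing the next. The characteristic polynomial is their product, (x + 5)(x^2 + 4x - 3)^2.

The rational canonical form is the block-diagonal matrix of companion matrices C(f_i):
R = [[0, 3, 0, 0, 0], [1, -4, 0, 0, 0], [0, 0, 0, 0, 15], [0, 0, 1, 0, -17], [0, 0, 0, 1, -9]].

Note the characteristic polynomial does not split into linear factors over ℚ, so A has no Jordan form over ℚ; the rational canonical form exists over any field.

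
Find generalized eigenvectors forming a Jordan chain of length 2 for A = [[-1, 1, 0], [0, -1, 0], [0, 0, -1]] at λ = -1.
We seek v_1 ∈ ker((A + I)^2) \ ker(A + I), then set v_{i+1} = (A + I) v_i.

One such chain is v_1 = [[-1, 1, -1]]^T, v_2 = [[1, 0, 0]]^T. Check: (A + I) v_2 = [[0, 0, 0]]^T = 0.

v_1 = [[-1, 1, -1]]^T, v_2 = [[1, 0, 0]]^T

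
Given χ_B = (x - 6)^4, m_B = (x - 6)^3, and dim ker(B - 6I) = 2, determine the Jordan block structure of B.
λ = 6: algebraic multiplicity 4 (exponent in χ_B), largest block size 3 (exponent in m_B), 2 blocks (geometric multiplicity). These force block sizes [3, 1].

Jordan blocks: (6, 3), (6, 1)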